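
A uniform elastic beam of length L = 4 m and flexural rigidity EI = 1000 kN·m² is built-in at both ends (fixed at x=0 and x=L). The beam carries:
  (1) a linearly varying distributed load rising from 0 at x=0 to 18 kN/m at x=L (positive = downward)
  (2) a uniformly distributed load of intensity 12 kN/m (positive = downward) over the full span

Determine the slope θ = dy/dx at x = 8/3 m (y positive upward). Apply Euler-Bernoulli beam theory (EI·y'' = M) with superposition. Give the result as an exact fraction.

Load 1 — triangular load w₀=18 kN/m (0→w₀ over full span):
  θ_1 = -w₀(2x(L-x)(L-2x)(x+2L)+x²(L-x)²)/(120LEI) = -18·(2·(8/3)·(4-(8/3))·(4-2·(8/3))·((8/3)+2·4)+(8/3)²·(4-(8/3))²)/(120·4·1000) = 56/16875 rad
Load 2 — uniform load w=12 kN/m over full span:
  θ_2 = -wx(L-x)(L-2x)/(12EI) = -12·(8/3)·(4-(8/3))·(4-2·(8/3))/(12·1000) = 16/3375 rad
Superposition: θ = Σ θ_i = 136/16875 rad ≈ 0.008059 rad

θ(8/3) = 136/16875 rad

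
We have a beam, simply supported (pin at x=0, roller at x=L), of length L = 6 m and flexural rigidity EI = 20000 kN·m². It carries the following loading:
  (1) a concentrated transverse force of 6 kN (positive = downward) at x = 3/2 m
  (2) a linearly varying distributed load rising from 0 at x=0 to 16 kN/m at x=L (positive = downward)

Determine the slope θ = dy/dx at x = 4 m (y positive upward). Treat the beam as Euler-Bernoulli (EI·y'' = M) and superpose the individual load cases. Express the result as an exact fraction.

θ(4) = 27211/14400000 rad

Load 1 — point force P=6 kN at a=3/2 m (b=L-a=9/2):
  θ_1 = -Pa(2L²-6Lx+3x²+a²)/(6LEI)  [x>a] = -6·(3/2)·(2·6²-6·6·4+3·4²+(3/2)²)/(6·6·20000) = 87/320000 rad
Load 2 — triangular load w₀=16 kN/m (0→w₀ over full span):
  θ_2 = -w₀(7L⁴-30L²x²+15x⁴)/(360LEI) = -16·(7·6⁴-30·6²·4²+15·4⁴)/(360·6·20000) = 91/56250 rad
Superposition: θ = Σ θ_i = 27211/14400000 rad ≈ 0.001890 rad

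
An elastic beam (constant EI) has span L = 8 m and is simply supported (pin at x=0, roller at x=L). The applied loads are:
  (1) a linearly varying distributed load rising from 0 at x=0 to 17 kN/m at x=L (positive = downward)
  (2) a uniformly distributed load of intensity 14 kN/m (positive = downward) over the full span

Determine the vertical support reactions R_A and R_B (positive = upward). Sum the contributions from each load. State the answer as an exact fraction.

Load 1 — triangular load w₀=17 kN/m (0→w₀ over full span):
  R_A = w₀L/6 = 17·8/6 = 68/3 kN
  R_B = w₀L/3 = 17·8/3 = 136/3 kN
Load 2 — uniform load w=14 kN/m over full span:
  R_A = wL/2 = 14·8/2 = 56 kN
  R_B = wL/2 = 14·8/2 = 56 kN
Superposition: R_A = 236/3 kN, R_B = 304/3 kN

R_A = 236/3 kN, R_B = 304/3 kN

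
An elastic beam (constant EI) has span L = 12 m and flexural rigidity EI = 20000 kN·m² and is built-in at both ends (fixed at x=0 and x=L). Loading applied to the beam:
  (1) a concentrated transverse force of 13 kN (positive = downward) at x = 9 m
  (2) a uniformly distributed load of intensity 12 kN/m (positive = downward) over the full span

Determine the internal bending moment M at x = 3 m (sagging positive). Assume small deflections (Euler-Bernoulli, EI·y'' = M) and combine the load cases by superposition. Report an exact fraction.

M(3) = 537/32 kN·m

Load 1 — point force P=13 kN at a=9 m (b=L-a=3):
  M_1 = Pb²(3a+b)x/L³ - Pab²/L²  [x≤a] = 13·3²·(3·9+3)·3/12³ - 13·9·3²/12² = -39/32 kN·m
Load 2 — uniform load w=12 kN/m over full span:
  M_2 = wLx/2 - wL²/12 - wx²/2 = 12·12·3/2 - 12·12²/12 - 12·3²/2 = 18 kN·m
Superposition: M = Σ M_i = 537/32 kN·m ≈ 16.781250 kN·m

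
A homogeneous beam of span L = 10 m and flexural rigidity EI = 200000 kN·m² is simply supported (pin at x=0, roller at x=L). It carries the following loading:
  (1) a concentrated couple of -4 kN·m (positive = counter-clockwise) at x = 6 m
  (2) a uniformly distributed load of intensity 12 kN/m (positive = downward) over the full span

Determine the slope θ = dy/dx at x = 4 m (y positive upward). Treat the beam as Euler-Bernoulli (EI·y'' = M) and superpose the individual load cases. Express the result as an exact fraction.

Load 1 — applied couple M₀=-4 kN·m at a=6 m (b=L-a=4):
  θ_1 = (M₀x²/(2L)+C₁)/EI  [x≤a] with C₁=M₀(3b²-L²)/(6L)=52/15 = ((-4)·4²/(2·10)+(52/15))/200000 = 1/750000 rad
Load 2 — uniform load w=12 kN/m over full span:
  θ_2 = -w(L³-6Lx²+4x³)/(24EI) = -12·(10³-6·10·4²+4·4³)/(24·200000) = -37/50000 rad
Superposition: θ = Σ θ_i = -277/375000 rad ≈ -0.000739 rad

θ(4) = -277/375000 rad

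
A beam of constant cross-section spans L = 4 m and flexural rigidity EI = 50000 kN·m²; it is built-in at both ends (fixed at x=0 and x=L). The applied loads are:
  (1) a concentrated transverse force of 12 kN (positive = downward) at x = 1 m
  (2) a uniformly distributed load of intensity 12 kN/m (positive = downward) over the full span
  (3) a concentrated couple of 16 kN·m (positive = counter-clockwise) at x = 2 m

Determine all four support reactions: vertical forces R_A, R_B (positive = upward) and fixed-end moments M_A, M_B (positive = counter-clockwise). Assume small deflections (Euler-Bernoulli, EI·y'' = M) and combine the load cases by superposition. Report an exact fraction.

Load 1 — point force P=12 kN at a=1 m (b=L-a=3):
  R_A = Pb²(3a+b)/L³ = 12·3²·(3·1+3)/4³ = 81/8 kN
  M_A = Pab²/L² = 12·1·3²/4² = 27/4 kN·m
  R_B = Pa²(a+3b)/L³ = 12·1²·(1+3·3)/4³ = 15/8 kN
  M_B = -Pa²b/L² = -12·1²·3/4² = -9/4 kN·m
Load 2 — uniform load w=12 kN/m over full span:
  R_A = wL/2 = 12·4/2 = 24 kN
  M_A = wL²/12 = 12·4²/12 = 16 kN·m
  R_B = wL/2 = 12·4/2 = 24 kN
  M_B = -wL²/12 = -12·4²/12 = -16 kN·m
Load 3 — applied couple M₀=16 kN·m at a=2 m (b=L-a=2):
  R_A = 6M₀ab/L³ = 6·16·2·2/4³ = 6 kN
  M_A = M₀b(2a-b)/L² = 16·2·(2·2-2)/4² = 4 kN·m
  R_B = -6M₀ab/L³ = -6·16·2·2/4³ = -6 kN
  M_B = M₀a(2b-a)/L² = 16·2·(2·2-2)/4² = 4 kN·m
Superposition: R_A = 321/8 kN, M_A = 107/4 kN·m, R_B = 159/8 kN, M_B = -57/4 kN·m

R_A = 321/8 kN, M_A = 107/4 kN·m, R_B = 159/8 kN, M_B = -57/4 kN·m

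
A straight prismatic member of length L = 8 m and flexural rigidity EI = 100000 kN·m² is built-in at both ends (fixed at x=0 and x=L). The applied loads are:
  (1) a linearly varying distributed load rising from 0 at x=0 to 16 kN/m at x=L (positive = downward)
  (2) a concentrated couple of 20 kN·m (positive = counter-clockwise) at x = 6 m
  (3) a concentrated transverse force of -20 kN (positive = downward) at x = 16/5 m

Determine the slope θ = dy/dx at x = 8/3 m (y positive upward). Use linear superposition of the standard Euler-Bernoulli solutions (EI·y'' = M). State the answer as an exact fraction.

θ(8/3) = -27757/151875000 rad

Load 1 — triangular load w₀=16 kN/m (0→w₀ over full span):
  θ_1 = -w₀(2x(L-x)(L-2x)(x+2L)+x²(L-x)²)/(120LEI) = -16·(2·(8/3)·(8-(8/3))·(8-2·(8/3))·((8/3)+2·8)+(8/3)²·(8-(8/3))²)/(120·8·100000) = -1024/3796875 rad
Load 2 — applied couple M₀=20 kN·m at a=6 m (b=L-a=2):
  θ_2 = (R_Ax²/2 - M_Ax)/EI  [x≤a] with R_A=45/16, M_A=25/4 = ((45/16)·(8/3)²/2 - (25/4)·(8/3))/100000 = -1/15000 rad
Load 3 — point force P=-20 kN at a=16/5 m (b=L-a=24/5):
  θ_3 = -Pb²x(2aL-(3a+b)x)/(2L³EI)  [x≤a] = -(-20)·(24/5)²·(8/3)·(2·(16/5)·8-(3·(16/5)+(24/5))·(8/3))/(2·8³·100000) = 12/78125 rad
Superposition: θ = Σ θ_i = -27757/151875000 rad ≈ -0.000183 rad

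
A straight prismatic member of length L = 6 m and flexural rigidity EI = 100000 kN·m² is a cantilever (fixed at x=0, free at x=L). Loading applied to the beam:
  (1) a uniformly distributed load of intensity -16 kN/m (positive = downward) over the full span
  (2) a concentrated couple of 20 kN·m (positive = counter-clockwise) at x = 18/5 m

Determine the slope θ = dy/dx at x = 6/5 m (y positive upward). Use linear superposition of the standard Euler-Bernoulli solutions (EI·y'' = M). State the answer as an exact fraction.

Load 1 — uniform load w=-16 kN/m over full span:
  θ_1 = -wx(x²-3Lx+3L²)/(6EI) = -(-16)·(6/5)·((6/5)²-3·6·(6/5)+3·6²)/(6·100000) = 1098/390625 rad
Load 2 — applied couple M₀=20 kN·m at a=18/5 m (b=L-a=12/5):
  θ_2 = M₀x/EI  [x≤a] = 20·(6/5)/100000 = 3/12500 rad
Superposition: θ = Σ θ_i = 4767/1562500 rad ≈ 0.003051 rad

θ(6/5) = 4767/1562500 rad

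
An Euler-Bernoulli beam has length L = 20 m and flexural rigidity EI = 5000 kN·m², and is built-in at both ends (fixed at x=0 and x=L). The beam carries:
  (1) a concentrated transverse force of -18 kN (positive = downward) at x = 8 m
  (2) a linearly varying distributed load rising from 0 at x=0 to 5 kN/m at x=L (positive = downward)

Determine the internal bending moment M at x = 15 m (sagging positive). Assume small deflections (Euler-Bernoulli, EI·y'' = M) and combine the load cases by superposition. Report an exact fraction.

M(15) = 12353/600 kN·m

Load 1 — point force P=-18 kN at a=8 m (b=L-a=12):
  M_1 = Pa²(a+3b)(L-x)/L³ - Pa²b/L²  [x>a] = (-18)·8²·(8+3·12)·(20-15)/20³ - (-18)·8²·12/20² = 72/25 kN·m
Load 2 — triangular load w₀=5 kN/m (0→w₀ over full span):
  M_2 = 3w₀Lx/20 - w₀L²/30 - w₀x³/(6L) = 3·5·20·15/20 - 5·20²/30 - 5·15³/(6·20) = 425/24 kN·m
Superposition: M = Σ M_i = 12353/600 kN·m ≈ 20.588333 kN·m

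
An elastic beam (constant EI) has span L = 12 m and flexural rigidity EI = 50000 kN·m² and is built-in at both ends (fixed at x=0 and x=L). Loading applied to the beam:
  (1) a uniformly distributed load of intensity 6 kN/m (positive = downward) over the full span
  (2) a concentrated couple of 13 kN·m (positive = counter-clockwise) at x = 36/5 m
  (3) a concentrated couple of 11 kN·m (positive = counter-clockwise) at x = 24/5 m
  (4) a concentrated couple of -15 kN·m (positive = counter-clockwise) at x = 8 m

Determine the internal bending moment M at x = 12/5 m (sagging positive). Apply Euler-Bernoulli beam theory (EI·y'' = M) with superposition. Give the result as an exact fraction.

Load 1 — uniform load w=6 kN/m over full span:
  M_1 = wLx/2 - wL²/12 - wx²/2 = 6·12·(12/5)/2 - 6·12²/12 - 6·(12/5)²/2 = -72/25 kN·m
Load 2 — applied couple M₀=13 kN·m at a=36/5 m (b=L-a=24/5):
  M_2 = R_Ax - M_A  [x≤a] with R_A=39/25, M_A=104/25 = (39/25)·(12/5) - (104/25) = -52/125 kN·m
Load 3 — applied couple M₀=11 kN·m at a=24/5 m (b=L-a=36/5):
  M_3 = R_Ax - M_A  [x≤a] with R_A=33/25, M_A=33/25 = (33/25)·(12/5) - (33/25) = 231/125 kN·m
Load 4 — applied couple M₀=-15 kN·m at a=8 m (b=L-a=4):
  M_4 = R_Ax - M_A  [x≤a] with R_A=-5/3, M_A=-5 = (-5/3)·(12/5) - (-5) = 1 kN·m
Superposition: M = Σ M_i = -56/125 kN·m ≈ -0.448000 kN·m

M(12/5) = -56/125 kN·m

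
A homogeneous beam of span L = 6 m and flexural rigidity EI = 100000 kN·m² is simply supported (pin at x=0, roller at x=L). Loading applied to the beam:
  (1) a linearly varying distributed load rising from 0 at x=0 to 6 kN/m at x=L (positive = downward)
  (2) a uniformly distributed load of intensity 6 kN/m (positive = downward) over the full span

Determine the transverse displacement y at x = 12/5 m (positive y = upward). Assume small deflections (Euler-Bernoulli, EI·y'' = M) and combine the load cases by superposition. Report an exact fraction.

Load 1 — triangular load w₀=6 kN/m (0→w₀ over full span):
  y_1 = -w₀x(7L⁴-10L²x²+3x⁴)/(360LEI) = -6·(12/5)·(7·6⁴-10·6²·(12/5)²+3·(12/5)⁴)/(360·6·100000) = -92421/195312500 m
Load 2 — uniform load w=6 kN/m over full span:
  y_2 = -wx(L³-2Lx²+x³)/(24EI) = -6·(12/5)·(6³-2·6·(12/5)²+(12/5)³)/(24·100000) = -7533/7812500 m
Superposition: y = Σ y_i = -140373/97656250 m ≈ -0.001437 m

y(12/5) = -140373/97656250 m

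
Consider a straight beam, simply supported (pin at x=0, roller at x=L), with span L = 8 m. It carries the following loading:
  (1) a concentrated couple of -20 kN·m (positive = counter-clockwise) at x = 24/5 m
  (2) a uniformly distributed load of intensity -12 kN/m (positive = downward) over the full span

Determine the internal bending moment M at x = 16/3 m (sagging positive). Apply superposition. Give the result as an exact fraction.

Load 1 — applied couple M₀=-20 kN·m at a=24/5 m (b=L-a=16/5):
  M_1 = M₀x/L - M₀  [x>a] = (-20)·(16/3)/8 - (-20) = 20/3 kN·m
Load 2 — uniform load w=-12 kN/m over full span:
  M_2 = wx(L-x)/2 = (-12)·(16/3)·(8-(16/3))/2 = -256/3 kN·m
Superposition: M = Σ M_i = -236/3 kN·m ≈ -78.666667 kN·m

M(16/3) = -236/3 kN·m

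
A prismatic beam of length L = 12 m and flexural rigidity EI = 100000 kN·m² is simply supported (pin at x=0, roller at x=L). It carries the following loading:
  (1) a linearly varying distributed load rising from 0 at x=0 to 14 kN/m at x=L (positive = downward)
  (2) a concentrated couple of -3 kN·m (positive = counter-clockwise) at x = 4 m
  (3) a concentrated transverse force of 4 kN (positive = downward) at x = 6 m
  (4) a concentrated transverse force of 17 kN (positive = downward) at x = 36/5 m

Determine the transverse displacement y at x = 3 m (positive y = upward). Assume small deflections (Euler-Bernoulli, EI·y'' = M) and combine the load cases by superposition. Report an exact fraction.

y(3) = -3548703/200000000 m

Load 1 — triangular load w₀=14 kN/m (0→w₀ over full span):
  y_1 = -w₀x(7L⁴-10L²x²+3x⁴)/(360LEI) = -14·3·(7·12⁴-10·12²·3²+3·3⁴)/(360·12·100000) = -20601/1600000 m
Load 2 — applied couple M₀=-3 kN·m at a=4 m (b=L-a=8):
  y_2 = (M₀x³/(6L)+C₁x)/EI  [x≤a] with C₁=M₀(3b²-L²)/(6L)=-2 = ((-3)·3³/(6·12)+(-2)·3)/100000 = -57/800000 m
Load 3 — point force P=4 kN at a=6 m (b=L-a=6):
  y_3 = -Pbx(L²-b²-x²)/(6LEI)  [x≤a] = -4·6·3·(12²-6²-3²)/(6·12·100000) = -99/100000 m
Load 4 — point force P=17 kN at a=36/5 m (b=L-a=24/5):
  y_4 = -Pbx(L²-b²-x²)/(6LEI)  [x≤a] = -17·(24/5)·3·(12²-(24/5)²-3²)/(6·12·100000) = -47583/12500000 m
Superposition: y = Σ y_i = -3548703/200000000 m ≈ -0.017744 m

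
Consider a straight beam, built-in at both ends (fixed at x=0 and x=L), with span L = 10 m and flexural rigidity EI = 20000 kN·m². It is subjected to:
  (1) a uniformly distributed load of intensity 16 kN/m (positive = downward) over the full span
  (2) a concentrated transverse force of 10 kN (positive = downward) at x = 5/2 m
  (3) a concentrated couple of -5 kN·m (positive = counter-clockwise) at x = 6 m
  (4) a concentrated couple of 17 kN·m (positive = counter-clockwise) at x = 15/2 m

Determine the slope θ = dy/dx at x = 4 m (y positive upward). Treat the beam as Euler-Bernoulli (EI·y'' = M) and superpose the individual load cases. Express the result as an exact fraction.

θ(4) = -6931/2000000 rad

Load 1 — uniform load w=16 kN/m over full span:
  θ_1 = -wx(L-x)(L-2x)/(12EI) = -16·4·(10-4)·(10-2·4)/(12·20000) = -2/625 rad
Load 2 — point force P=10 kN at a=5/2 m (b=L-a=15/2):
  θ_2 = Pa²(L-x)(2bL-(3b+a)(L-x))/(2L³EI)  [x>a] = 10·(5/2)²·(10-4)·(2·(15/2)·10-(3·(15/2)+(5/2))·(10-4))/(2·10³·20000) = 0 rad
Load 3 — applied couple M₀=-5 kN·m at a=6 m (b=L-a=4):
  θ_3 = (R_Ax²/2 - M_Ax)/EI  [x≤a] with R_A=-18/25, M_A=-8/5 = ((-18/25)·4²/2 - (-8/5)·4)/20000 = 1/31250 rad
Load 4 — applied couple M₀=17 kN·m at a=15/2 m (b=L-a=5/2):
  θ_4 = (R_Ax²/2 - M_Ax)/EI  [x≤a] with R_A=153/80, M_A=85/16 = ((153/80)·4²/2 - (85/16)·4)/20000 = -119/400000 rad
Superposition: θ = Σ θ_i = -6931/2000000 rad ≈ -0.003465 rad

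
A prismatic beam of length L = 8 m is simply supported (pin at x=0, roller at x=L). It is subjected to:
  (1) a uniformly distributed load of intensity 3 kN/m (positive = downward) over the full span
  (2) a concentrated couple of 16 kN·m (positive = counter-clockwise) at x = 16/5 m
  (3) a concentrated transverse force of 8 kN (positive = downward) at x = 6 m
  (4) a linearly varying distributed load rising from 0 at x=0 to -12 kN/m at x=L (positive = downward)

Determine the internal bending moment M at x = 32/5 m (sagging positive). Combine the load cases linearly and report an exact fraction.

Load 1 — uniform load w=3 kN/m over full span:
  M_1 = wx(L-x)/2 = 3·(32/5)·(8-(32/5))/2 = 384/25 kN·m
Load 2 — applied couple M₀=16 kN·m at a=16/5 m (b=L-a=24/5):
  M_2 = M₀x/L - M₀  [x>a] = 16·(32/5)/8 - 16 = -16/5 kN·m
Load 3 — point force P=8 kN at a=6 m (b=L-a=2):
  M_3 = Pa(L-x)/L  [x>a] = 8·6·(8-(32/5))/8 = 48/5 kN·m
Load 4 — triangular load w₀=-12 kN/m (0→w₀ over full span):
  M_4 = w₀Lx/6 - w₀x³/(6L) = (-12)·8·(32/5)/6 - (-12)·(32/5)³/(6·8) = -4608/125 kN·m
Superposition: M = Σ M_i = -1888/125 kN·m ≈ -15.104000 kN·m

M(32/5) = -1888/125 kN·m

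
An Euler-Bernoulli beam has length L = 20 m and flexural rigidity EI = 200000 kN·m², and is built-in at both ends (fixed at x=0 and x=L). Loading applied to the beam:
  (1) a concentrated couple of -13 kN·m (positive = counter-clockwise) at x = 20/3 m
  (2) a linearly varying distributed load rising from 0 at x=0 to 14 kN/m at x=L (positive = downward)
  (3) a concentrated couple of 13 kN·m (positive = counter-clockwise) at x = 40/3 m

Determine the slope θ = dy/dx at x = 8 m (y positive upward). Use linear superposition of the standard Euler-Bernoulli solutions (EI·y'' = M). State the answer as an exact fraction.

Load 1 — applied couple M₀=-13 kN·m at a=20/3 m (b=L-a=40/3):
  θ_1 = (R_Ax²/2 - M_Ax - M₀(x-a))/EI  [x>a] with R_A=-13/15, M_A=0 = ((-13/15)·8²/2 - 0·8 - (-13)·(8-(20/3)))/200000 = -13/250000 rad
Load 2 — triangular load w₀=14 kN/m (0→w₀ over full span):
  θ_2 = -w₀(2x(L-x)(L-2x)(x+2L)+x²(L-x)²)/(120LEI) = -14·(2·8·(20-8)·(20-2·8)·(8+2·20)+8²·(20-8)²)/(120·20·200000) = -21/15625 rad
Load 3 — applied couple M₀=13 kN·m at a=40/3 m (b=L-a=20/3):
  θ_3 = (R_Ax²/2 - M_Ax)/EI  [x≤a] with R_A=13/15, M_A=13/3 = ((13/15)·8²/2 - (13/3)·8)/200000 = -13/375000 rad
Superposition: θ = Σ θ_i = -1073/750000 rad ≈ -0.001431 rad

θ(8) = -1073/750000 rad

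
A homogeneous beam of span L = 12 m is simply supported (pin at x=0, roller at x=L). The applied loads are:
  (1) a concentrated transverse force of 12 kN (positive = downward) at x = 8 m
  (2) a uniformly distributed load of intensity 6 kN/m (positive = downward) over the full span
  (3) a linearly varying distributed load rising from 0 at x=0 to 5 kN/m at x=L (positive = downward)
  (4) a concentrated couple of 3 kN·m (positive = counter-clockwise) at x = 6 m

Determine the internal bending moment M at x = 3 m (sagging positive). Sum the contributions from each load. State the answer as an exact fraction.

M(3) = 975/8 kN·m

Load 1 — point force P=12 kN at a=8 m (b=L-a=4):
  M_1 = Pbx/L  [x≤a] = 12·4·3/12 = 12 kN·m
Load 2 — uniform load w=6 kN/m over full span:
  M_2 = wx(L-x)/2 = 6·3·(12-3)/2 = 81 kN·m
Load 3 — triangular load w₀=5 kN/m (0→w₀ over full span):
  M_3 = w₀Lx/6 - w₀x³/(6L) = 5·12·3/6 - 5·3³/(6·12) = 225/8 kN·m
Load 4 — applied couple M₀=3 kN·m at a=6 m (b=L-a=6):
  M_4 = M₀x/L  [x≤a] = 3·3/12 = 3/4 kN·m
Superposition: M = Σ M_i = 975/8 kN·m ≈ 121.875000 kN·m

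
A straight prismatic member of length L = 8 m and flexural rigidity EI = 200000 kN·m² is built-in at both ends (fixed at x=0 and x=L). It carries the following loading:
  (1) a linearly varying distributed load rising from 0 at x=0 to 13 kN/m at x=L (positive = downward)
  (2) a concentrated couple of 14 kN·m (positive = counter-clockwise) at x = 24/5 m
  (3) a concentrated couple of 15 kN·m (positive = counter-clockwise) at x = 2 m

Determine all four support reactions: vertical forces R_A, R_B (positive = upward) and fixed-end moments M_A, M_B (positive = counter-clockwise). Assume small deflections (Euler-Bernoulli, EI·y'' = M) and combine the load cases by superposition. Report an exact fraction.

Load 1 — triangular load w₀=13 kN/m (0→w₀ over full span):
  R_A = 3w₀L/20 = 3·13·8/20 = 78/5 kN
  M_A = w₀L²/30 = 13·8²/30 = 416/15 kN·m
  R_B = 7w₀L/20 = 7·13·8/20 = 182/5 kN
  M_B = -w₀L²/20 = -13·8²/20 = -208/5 kN·m
Load 2 — applied couple M₀=14 kN·m at a=24/5 m (b=L-a=16/5):
  R_A = 6M₀ab/L³ = 6·14·(24/5)·(16/5)/8³ = 63/25 kN
  M_A = M₀b(2a-b)/L² = 14·(16/5)·(2·(24/5)-(16/5))/8² = 112/25 kN·m
  R_B = -6M₀ab/L³ = -6·14·(24/5)·(16/5)/8³ = -63/25 kN
  M_B = M₀a(2b-a)/L² = 14·(24/5)·(2·(16/5)-(24/5))/8² = 42/25 kN·m
Load 3 — applied couple M₀=15 kN·m at a=2 m (b=L-a=6):
  R_A = 6M₀ab/L³ = 6·15·2·6/8³ = 135/64 kN
  M_A = M₀b(2a-b)/L² = 15·6·(2·2-6)/8² = -45/16 kN·m
  R_B = -6M₀ab/L³ = -6·15·2·6/8³ = -135/64 kN
  M_B = M₀a(2b-a)/L² = 15·2·(2·6-2)/8² = 75/16 kN·m
Superposition: R_A = 32367/1600 kN, M_A = 35281/1200 kN·m, R_B = 50833/1600 kN, M_B = -14093/400 kN·m

R_A = 32367/1600 kN, M_A = 35281/1200 kN·m, R_B = 50833/1600 kN, M_B = -14093/400 kN·m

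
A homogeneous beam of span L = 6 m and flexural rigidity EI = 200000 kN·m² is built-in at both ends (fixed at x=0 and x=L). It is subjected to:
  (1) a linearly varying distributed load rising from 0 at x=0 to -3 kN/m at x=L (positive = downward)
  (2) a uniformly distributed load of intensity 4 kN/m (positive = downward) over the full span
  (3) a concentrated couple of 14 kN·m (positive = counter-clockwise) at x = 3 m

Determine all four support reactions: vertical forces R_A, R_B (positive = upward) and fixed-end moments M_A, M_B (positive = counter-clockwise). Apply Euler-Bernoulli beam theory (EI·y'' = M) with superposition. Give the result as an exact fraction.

Load 1 — triangular load w₀=-3 kN/m (0→w₀ over full span):
  R_A = 3w₀L/20 = 3·(-3)·6/20 = -27/10 kN
  M_A = w₀L²/30 = (-3)·6²/30 = -18/5 kN·m
  R_B = 7w₀L/20 = 7·(-3)·6/20 = -63/10 kN
  M_B = -w₀L²/20 = -(-3)·6²/20 = 27/5 kN·m
Load 2 — uniform load w=4 kN/m over full span:
  R_A = wL/2 = 4·6/2 = 12 kN
  M_A = wL²/12 = 4·6²/12 = 12 kN·m
  R_B = wL/2 = 4·6/2 = 12 kN
  M_B = -wL²/12 = -4·6²/12 = -12 kN·m
Load 3 — applied couple M₀=14 kN·m at a=3 m (b=L-a=3):
  R_A = 6M₀ab/L³ = 6·14·3·3/6³ = 7/2 kN
  M_A = M₀b(2a-b)/L² = 14·3·(2·3-3)/6² = 7/2 kN·m
  R_B = -6M₀ab/L³ = -6·14·3·3/6³ = -7/2 kN
  M_B = M₀a(2b-a)/L² = 14·3·(2·3-3)/6² = 7/2 kN·m
Superposition: R_A = 64/5 kN, M_A = 119/10 kN·m, R_B = 11/5 kN, M_B = -31/10 kN·m

R_A = 64/5 kN, M_A = 119/10 kN·m, R_B = 11/5 kN, M_B = -31/10 kN·m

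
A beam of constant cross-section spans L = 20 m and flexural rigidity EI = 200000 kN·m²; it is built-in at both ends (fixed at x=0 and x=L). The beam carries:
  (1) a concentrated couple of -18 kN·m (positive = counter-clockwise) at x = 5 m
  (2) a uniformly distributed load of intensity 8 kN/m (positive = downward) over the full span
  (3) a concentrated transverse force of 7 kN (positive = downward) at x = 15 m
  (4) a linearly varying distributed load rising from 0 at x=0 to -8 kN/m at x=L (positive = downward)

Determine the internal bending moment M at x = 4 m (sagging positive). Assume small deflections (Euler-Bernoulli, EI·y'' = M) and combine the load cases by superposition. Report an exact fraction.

Load 1 — applied couple M₀=-18 kN·m at a=5 m (b=L-a=15):
  M_1 = R_Ax - M_A  [x≤a] with R_A=-81/80, M_A=27/8 = (-81/80)·4 - (27/8) = -297/40 kN·m
Load 2 — uniform load w=8 kN/m over full span:
  M_2 = wLx/2 - wL²/12 - wx²/2 = 8·20·4/2 - 8·20²/12 - 8·4²/2 = -32/3 kN·m
Load 3 — point force P=7 kN at a=15 m (b=L-a=5):
  M_3 = Pb²(3a+b)x/L³ - Pab²/L²  [x≤a] = 7·5²·(3·15+5)·4/20³ - 7·15·5²/20² = -35/16 kN·m
Load 4 — triangular load w₀=-8 kN/m (0→w₀ over full span):
  M_4 = 3w₀Lx/20 - w₀L²/30 - w₀x³/(6L) = 3·(-8)·20·4/20 - (-8)·20²/30 - (-8)·4³/(6·20) = 224/15 kN·m
Superposition: M = Σ M_i = -1283/240 kN·m ≈ -5.345833 kN·m

M(4) = -1283/240 kN·m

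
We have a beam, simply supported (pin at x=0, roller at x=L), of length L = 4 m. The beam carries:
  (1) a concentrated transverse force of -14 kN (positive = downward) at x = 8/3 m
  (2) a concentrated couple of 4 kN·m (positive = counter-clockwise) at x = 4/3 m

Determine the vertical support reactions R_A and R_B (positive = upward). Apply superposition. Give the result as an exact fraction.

Load 1 — point force P=-14 kN at a=8/3 m (b=L-a=4/3):
  R_A = Pb/L = (-14)·(4/3)/4 = -14/3 kN
  R_B = Pa/L = (-14)·(8/3)/4 = -28/3 kN
Load 2 — applied couple M₀=4 kN·m at a=4/3 m (b=L-a=8/3):
  R_A = M₀/L = 4/4 = 1 kN
  R_B = -M₀/L = -4/4 = -1 kN
Superposition: R_A = -11/3 kN, R_B = -31/3 kN

R_A = -11/3 kN, R_B = -31/3 kN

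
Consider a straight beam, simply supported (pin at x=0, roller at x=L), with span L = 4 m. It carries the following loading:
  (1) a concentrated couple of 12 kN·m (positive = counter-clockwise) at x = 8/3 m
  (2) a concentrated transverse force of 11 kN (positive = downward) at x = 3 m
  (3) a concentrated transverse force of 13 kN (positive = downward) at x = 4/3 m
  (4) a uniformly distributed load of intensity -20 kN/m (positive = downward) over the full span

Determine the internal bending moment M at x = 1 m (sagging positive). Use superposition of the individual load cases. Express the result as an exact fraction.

Load 1 — applied couple M₀=12 kN·m at a=8/3 m (b=L-a=4/3):
  M_1 = M₀x/L  [x≤a] = 12·1/4 = 3 kN·m
Load 2 — point force P=11 kN at a=3 m (b=L-a=1):
  M_2 = Pbx/L  [x≤a] = 11·1·1/4 = 11/4 kN·m
Load 3 — point force P=13 kN at a=4/3 m (b=L-a=8/3):
  M_3 = Pbx/L  [x≤a] = 13·(8/3)·1/4 = 26/3 kN·m
Load 4 — uniform load w=-20 kN/m over full span:
  M_4 = wx(L-x)/2 = (-20)·1·(4-1)/2 = -30 kN·m
Superposition: M = Σ M_i = -187/12 kN·m ≈ -15.583333 kN·m

M(1) = -187/12 kN·m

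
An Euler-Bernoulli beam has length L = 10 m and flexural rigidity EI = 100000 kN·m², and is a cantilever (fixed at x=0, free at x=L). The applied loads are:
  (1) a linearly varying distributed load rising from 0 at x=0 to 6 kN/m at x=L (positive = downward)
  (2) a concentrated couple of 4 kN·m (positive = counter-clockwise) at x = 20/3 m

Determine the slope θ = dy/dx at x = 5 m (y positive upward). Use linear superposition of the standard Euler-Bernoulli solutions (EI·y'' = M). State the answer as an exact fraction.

θ(5) = -993/160000 rad

Load 1 — triangular load w₀=6 kN/m (0→w₀ over full span):
  θ_1 = (w₀Lx²/4-w₀L²x/3-w₀x⁴/(24L))/EI = (6·10·5²/4-6·10²·5/3-6·5⁴/(24·10))/100000 = -41/6400 rad
Load 2 — applied couple M₀=4 kN·m at a=20/3 m (b=L-a=10/3):
  θ_2 = M₀x/EI  [x≤a] = 4·5/100000 = 1/5000 rad
Superposition: θ = Σ θ_i = -993/160000 rad ≈ -0.006206 rad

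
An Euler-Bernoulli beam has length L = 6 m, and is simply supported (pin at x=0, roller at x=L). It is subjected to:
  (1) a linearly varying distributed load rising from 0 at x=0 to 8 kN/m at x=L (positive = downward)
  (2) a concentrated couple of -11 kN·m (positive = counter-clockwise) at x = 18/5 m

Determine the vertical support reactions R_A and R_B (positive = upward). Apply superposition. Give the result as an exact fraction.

Load 1 — triangular load w₀=8 kN/m (0→w₀ over full span):
  R_A = w₀L/6 = 8·6/6 = 8 kN
  R_B = w₀L/3 = 8·6/3 = 16 kN
Load 2 — applied couple M₀=-11 kN·m at a=18/5 m (b=L-a=12/5):
  R_A = M₀/L = (-11)/6 = -11/6 kN
  R_B = -M₀/L = -(-11)/6 = 11/6 kN
Superposition: R_A = 37/6 kN, R_B = 107/6 kN

R_A = 37/6 kN, R_B = 107/6 kN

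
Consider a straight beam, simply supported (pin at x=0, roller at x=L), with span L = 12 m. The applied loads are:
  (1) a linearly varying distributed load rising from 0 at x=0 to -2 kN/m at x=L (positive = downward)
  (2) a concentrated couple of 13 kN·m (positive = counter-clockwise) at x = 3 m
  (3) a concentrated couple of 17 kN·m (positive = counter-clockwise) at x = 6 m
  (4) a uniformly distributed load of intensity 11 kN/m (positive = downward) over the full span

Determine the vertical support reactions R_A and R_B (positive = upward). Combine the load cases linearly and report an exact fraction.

Load 1 — triangular load w₀=-2 kN/m (0→w₀ over full span):
  R_A = w₀L/6 = (-2)·12/6 = -4 kN
  R_B = w₀L/3 = (-2)·12/3 = -8 kN
Load 2 — applied couple M₀=13 kN·m at a=3 m (b=L-a=9):
  R_A = M₀/L = 13/12 kN
  R_B = -M₀/L = -13/12 kN
Load 3 — applied couple M₀=17 kN·m at a=6 m (b=L-a=6):
  R_A = M₀/L = 17/12 kN
  R_B = -M₀/L = -17/12 kN
Load 4 — uniform load w=11 kN/m over full span:
  R_A = wL/2 = 11·12/2 = 66 kN
  R_B = wL/2 = 11·12/2 = 66 kN
Superposition: R_A = 129/2 kN, R_B = 111/2 kN

R_A = 129/2 kN, R_B = 111/2 kN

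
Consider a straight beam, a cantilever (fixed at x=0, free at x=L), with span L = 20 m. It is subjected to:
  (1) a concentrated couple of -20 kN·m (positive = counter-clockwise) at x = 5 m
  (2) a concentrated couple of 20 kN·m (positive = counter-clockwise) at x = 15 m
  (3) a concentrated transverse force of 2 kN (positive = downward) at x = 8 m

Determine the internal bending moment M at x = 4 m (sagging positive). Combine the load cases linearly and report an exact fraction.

Load 1 — applied couple M₀=-20 kN·m at a=5 m (b=L-a=15):
  M_1 = M₀  [x≤a] = (-20) = -20 kN·m
Load 2 — applied couple M₀=20 kN·m at a=15 m (b=L-a=5):
  M_2 = M₀  [x≤a] = 20 = 20 kN·m
Load 3 — point force P=2 kN at a=8 m (b=L-a=12):
  M_3 = -P(a-x)  [x≤a] = -2·(8-4) = -8 kN·m
Superposition: M = Σ M_i = -8 kN·m ≈ -8.000000 kN·m

M(4) = -8 kN·m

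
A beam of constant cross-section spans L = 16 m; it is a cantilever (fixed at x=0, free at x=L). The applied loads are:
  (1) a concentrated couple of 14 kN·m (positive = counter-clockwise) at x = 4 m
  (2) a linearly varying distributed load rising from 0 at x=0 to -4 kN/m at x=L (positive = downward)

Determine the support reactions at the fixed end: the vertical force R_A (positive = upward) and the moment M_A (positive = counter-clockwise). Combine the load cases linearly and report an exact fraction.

R_A = -32 kN, M_A = -1066/3 kN·m

Load 1 — applied couple M₀=14 kN·m at a=4 m (b=L-a=12):
  R_A = 0 kN
  M_A = -M₀ = -14 kN·m
Load 2 — triangular load w₀=-4 kN/m (0→w₀ over full span):
  R_A = w₀L/2 = (-4)·16/2 = -32 kN
  M_A = w₀L²/3 = (-4)·16²/3 = -1024/3 kN·m
Superposition: R_A = -32 kN, M_A = -1066/3 kN·m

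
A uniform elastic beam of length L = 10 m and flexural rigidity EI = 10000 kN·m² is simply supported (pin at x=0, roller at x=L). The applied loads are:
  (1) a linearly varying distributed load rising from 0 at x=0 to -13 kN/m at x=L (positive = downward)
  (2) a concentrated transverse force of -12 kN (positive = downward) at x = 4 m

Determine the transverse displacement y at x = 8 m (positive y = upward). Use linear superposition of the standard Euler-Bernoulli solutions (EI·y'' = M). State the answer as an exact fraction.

y(8) = 2051/31250 m

Load 1 — triangular load w₀=-13 kN/m (0→w₀ over full span):
  y_1 = -w₀x(7L⁴-10L²x²+3x⁴)/(360LEI) = -(-13)·8·(7·10⁴-10·10²·8²+3·8⁴)/(360·10·10000) = 1651/31250 m
Load 2 — point force P=-12 kN at a=4 m (b=L-a=6):
  y_2 = -Pa(L-x)(2Lx-a²-x²)/(6LEI)  [x>a] = -(-12)·4·(10-8)·(2·10·8-4²-8²)/(6·10·10000) = 8/625 m
Superposition: y = Σ y_i = 2051/31250 m ≈ 0.065632 m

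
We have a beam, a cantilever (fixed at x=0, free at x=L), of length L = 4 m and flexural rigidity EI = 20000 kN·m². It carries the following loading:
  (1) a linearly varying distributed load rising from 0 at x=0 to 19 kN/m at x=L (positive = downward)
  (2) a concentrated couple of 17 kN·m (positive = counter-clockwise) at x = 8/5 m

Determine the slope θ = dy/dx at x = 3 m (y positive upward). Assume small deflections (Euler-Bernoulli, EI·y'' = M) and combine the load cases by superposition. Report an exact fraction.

θ(3) = -19493/3200000 rad

Load 1 — triangular load w₀=19 kN/m (0→w₀ over full span):
  θ_1 = (w₀Lx²/4-w₀L²x/3-w₀x⁴/(24L))/EI = (19·4·3²/4-19·4²·3/3-19·3⁴/(24·4))/20000 = -4769/640000 rad
Load 2 — applied couple M₀=17 kN·m at a=8/5 m (b=L-a=12/5):
  θ_2 = M₀a/EI  [x>a] = 17·(8/5)/20000 = 17/12500 rad
Superposition: θ = Σ θ_i = -19493/3200000 rad ≈ -0.006092 rad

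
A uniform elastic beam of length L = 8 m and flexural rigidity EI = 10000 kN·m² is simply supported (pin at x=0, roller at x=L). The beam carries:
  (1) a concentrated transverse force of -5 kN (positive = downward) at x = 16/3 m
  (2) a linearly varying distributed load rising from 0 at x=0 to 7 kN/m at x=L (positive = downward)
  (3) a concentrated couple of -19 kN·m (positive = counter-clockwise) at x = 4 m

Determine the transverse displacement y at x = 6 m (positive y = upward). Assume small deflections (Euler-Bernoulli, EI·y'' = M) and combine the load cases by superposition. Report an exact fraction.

y(6) = -367/32400 m

Load 1 — point force P=-5 kN at a=16/3 m (b=L-a=8/3):
  y_1 = -Pa(L-x)(2Lx-a²-x²)/(6LEI)  [x>a] = -(-5)·(16/3)·(8-6)·(2·8·6-(16/3)²-6²)/(6·8·10000) = 71/20250 m
Load 2 — triangular load w₀=7 kN/m (0→w₀ over full span):
  y_2 = -w₀x(7L⁴-10L²x²+3x⁴)/(360LEI) = -7·6·(7·8⁴-10·8²·6²+3·6⁴)/(360·8·10000) = -833/60000 m
Load 3 — applied couple M₀=-19 kN·m at a=4 m (b=L-a=4):
  y_3 = (M₀x³/(6L)-M₀(x-a)²/2+C₁x)/EI  [x>a] with C₁=M₀(3b²-L²)/(6L)=19/3 = ((-19)·6³/(6·8)-(-19)·(6-4)²/2+(19/3)·6)/10000 = -19/20000 m
Superposition: y = Σ y_i = -367/32400 m ≈ -0.011327 m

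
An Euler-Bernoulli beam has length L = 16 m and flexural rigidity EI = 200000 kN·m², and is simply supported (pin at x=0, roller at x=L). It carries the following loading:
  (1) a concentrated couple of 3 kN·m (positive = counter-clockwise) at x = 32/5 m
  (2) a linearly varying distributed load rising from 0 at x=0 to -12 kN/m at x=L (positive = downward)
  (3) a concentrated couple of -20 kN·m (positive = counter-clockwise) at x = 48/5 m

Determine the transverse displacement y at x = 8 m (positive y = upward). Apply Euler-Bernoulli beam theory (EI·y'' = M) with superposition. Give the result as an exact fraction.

Load 1 — applied couple M₀=3 kN·m at a=32/5 m (b=L-a=48/5):
  y_1 = (M₀x³/(6L)-M₀(x-a)²/2+C₁x)/EI  [x>a] with C₁=M₀(3b²-L²)/(6L)=16/25 = (3·8³/(6·16)-3·(8-(32/5))²/2+(16/25)·8)/200000 = 27/312500 m
Load 2 — triangular load w₀=-12 kN/m (0→w₀ over full span):
  y_2 = -w₀x(7L⁴-10L²x²+3x⁴)/(360LEI) = -(-12)·8·(7·16⁴-10·16²·8²+3·8⁴)/(360·16·200000) = 16/625 m
Load 3 — applied couple M₀=-20 kN·m at a=48/5 m (b=L-a=32/5):
  y_3 = (M₀x³/(6L)+C₁x)/EI  [x≤a] with C₁=M₀(3b²-L²)/(6L)=416/15 = ((-20)·8³/(6·16)+(416/15)·8)/200000 = 9/15625 m
Superposition: y = Σ y_i = 8207/312500 m ≈ 0.026262 m

y(8) = 8207/312500 m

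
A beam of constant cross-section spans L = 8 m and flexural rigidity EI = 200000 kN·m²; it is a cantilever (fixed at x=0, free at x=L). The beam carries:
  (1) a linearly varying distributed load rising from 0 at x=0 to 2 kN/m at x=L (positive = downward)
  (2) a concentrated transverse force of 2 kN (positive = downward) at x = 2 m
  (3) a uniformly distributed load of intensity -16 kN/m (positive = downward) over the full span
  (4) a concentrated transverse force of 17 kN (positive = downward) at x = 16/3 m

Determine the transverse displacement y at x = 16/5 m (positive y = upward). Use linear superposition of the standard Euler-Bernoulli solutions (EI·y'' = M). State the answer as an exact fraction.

Load 1 — triangular load w₀=2 kN/m (0→w₀ over full span):
  y_1 = (w₀Lx³/12-w₀L²x²/6-w₀x⁵/(120L))/EI = (2·8·(16/5)³/12-2·8²·(16/5)²/6-2·(16/5)⁵/(120·8))/200000 = -128512/146484375 m
Load 2 — point force P=2 kN at a=2 m (b=L-a=6):
  y_2 = -Pa²(3x-a)/(6EI)  [x>a] = -2·2²·(3·(16/5)-2)/(6·200000) = -19/375000 m
Load 3 — uniform load w=-16 kN/m over full span:
  y_3 = -wx²(x²-4Lx+6L²)/(24EI) = -(-16)·(16/5)²·((16/5)²-4·8·(16/5)+6·8²)/(24·200000) = 19456/1953125 m
Load 4 — point force P=17 kN at a=16/3 m (b=L-a=8/3):
  y_4 = -Px²(3a-x)/(6EI)  [x≤a] = -17·(16/5)²·(3·(16/3)-(16/5))/(6·200000) = -2176/1171875 m
Superposition: y = Σ y_i = 8410129/1171875000 m ≈ 0.007177 m

y(16/5) = 8410129/1171875000 m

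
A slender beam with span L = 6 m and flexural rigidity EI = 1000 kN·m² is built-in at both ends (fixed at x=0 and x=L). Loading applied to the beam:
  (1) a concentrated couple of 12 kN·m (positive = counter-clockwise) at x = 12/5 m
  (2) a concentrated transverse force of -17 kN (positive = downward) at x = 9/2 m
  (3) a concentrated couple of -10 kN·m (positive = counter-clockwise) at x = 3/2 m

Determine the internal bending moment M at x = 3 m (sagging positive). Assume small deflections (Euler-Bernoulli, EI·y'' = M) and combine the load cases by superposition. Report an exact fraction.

Load 1 — applied couple M₀=12 kN·m at a=12/5 m (b=L-a=18/5):
  M_1 = R_Ax - M_A - M₀  [x>a] with R_A=72/25, M_A=36/25 = (72/25)·3 - (36/25) - 12 = -24/5 kN·m
Load 2 — point force P=-17 kN at a=9/2 m (b=L-a=3/2):
  M_2 = Pb²(3a+b)x/L³ - Pab²/L²  [x≤a] = (-17)·(3/2)²·(3·(9/2)+(3/2))·3/6³ - (-17)·(9/2)·(3/2)²/6² = -51/16 kN·m
Load 3 — applied couple M₀=-10 kN·m at a=3/2 m (b=L-a=9/2):
  M_3 = R_Ax - M_A - M₀  [x>a] with R_A=-15/8, M_A=15/8 = (-15/8)·3 - (15/8) - (-10) = 5/2 kN·m
Superposition: M = Σ M_i = -439/80 kN·m ≈ -5.487500 kN·m

M(3) = -439/80 kN·m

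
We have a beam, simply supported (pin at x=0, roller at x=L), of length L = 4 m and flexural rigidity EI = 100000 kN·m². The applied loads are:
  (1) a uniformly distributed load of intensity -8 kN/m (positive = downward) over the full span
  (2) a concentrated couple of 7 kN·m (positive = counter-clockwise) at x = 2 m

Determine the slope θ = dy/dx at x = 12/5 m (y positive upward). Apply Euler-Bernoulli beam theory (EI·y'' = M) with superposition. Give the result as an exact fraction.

Load 1 — uniform load w=-8 kN/m over full span:
  θ_1 = -w(L³-6Lx²+4x³)/(24EI) = -(-8)·(4³-6·4·(12/5)²+4·(12/5)³)/(24·100000) = -74/1171875 rad
Load 2 — applied couple M₀=7 kN·m at a=2 m (b=L-a=2):
  θ_2 = (M₀x²/(2L)-M₀(x-a)+C₁)/EI  [x>a] with C₁=M₀(3b²-L²)/(6L)=-7/6 = (7·(12/5)²/(2·4)-7·((12/5)-2)+(-7/6))/100000 = 161/15000000 rad
Superposition: θ = Σ θ_i = -3931/75000000 rad ≈ -0.000052 rad

θ(12/5) = -3931/75000000 rad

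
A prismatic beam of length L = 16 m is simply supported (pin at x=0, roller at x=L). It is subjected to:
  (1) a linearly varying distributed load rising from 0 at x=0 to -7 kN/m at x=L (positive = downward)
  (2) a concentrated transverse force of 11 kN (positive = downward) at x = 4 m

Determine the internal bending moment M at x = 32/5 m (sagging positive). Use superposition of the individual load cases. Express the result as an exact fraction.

M(32/5) = -9244/125 kN·m

Load 1 — triangular load w₀=-7 kN/m (0→w₀ over full span):
  M_1 = w₀Lx/6 - w₀x³/(6L) = (-7)·16·(32/5)/6 - (-7)·(32/5)³/(6·16) = -12544/125 kN·m
Load 2 — point force P=11 kN at a=4 m (b=L-a=12):
  M_2 = Pa(L-x)/L  [x>a] = 11·4·(16-(32/5))/16 = 132/5 kN·m
Superposition: M = Σ M_i = -9244/125 kN·m ≈ -73.952000 kN·m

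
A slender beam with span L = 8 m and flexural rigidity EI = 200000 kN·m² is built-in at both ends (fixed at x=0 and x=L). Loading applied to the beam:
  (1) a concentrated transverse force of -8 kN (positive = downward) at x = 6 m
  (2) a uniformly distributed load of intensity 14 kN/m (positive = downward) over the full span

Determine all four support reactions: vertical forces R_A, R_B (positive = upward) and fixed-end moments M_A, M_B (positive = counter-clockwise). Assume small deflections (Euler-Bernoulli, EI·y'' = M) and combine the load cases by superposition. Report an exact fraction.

Load 1 — point force P=-8 kN at a=6 m (b=L-a=2):
  R_A = Pb²(3a+b)/L³ = (-8)·2²·(3·6+2)/8³ = -5/4 kN
  M_A = Pab²/L² = (-8)·6·2²/8² = -3 kN·m
  R_B = Pa²(a+3b)/L³ = (-8)·6²·(6+3·2)/8³ = -27/4 kN
  M_B = -Pa²b/L² = -(-8)·6²·2/8² = 9 kN·m
Load 2 — uniform load w=14 kN/m over full span:
  R_A = wL/2 = 14·8/2 = 56 kN
  M_A = wL²/12 = 14·8²/12 = 224/3 kN·m
  R_B = wL/2 = 14·8/2 = 56 kN
  M_B = -wL²/12 = -14·8²/12 = -224/3 kN·m
Superposition: R_A = 219/4 kN, M_A = 215/3 kN·m, R_B = 197/4 kN, M_B = -197/3 kN·m

R_A = 219/4 kN, M_A = 215/3 kN·m, R_B = 197/4 kN, M_B = -197/3 kN·m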